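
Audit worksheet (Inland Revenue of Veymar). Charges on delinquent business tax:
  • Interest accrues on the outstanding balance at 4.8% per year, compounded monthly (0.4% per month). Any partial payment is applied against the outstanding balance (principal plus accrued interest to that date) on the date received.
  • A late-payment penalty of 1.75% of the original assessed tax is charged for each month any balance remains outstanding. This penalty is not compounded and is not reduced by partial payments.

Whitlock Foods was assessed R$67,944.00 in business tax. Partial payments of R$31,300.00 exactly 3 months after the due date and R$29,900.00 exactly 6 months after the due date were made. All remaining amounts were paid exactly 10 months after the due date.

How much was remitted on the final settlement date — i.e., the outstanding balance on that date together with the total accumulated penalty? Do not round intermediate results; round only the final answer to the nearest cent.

Balance at month 3: R$67,944.0000 × (1 + 0.004)^3 = R$68,762.5937…
After R$31,300.00 payment: R$68,762.5937… − R$31,300.00 = R$37,462.5937…
Balance at month 6: R$37,462.5937… × (1 + 0.004)^3 = R$37,913.9454…
After R$29,900.00 payment: R$37,913.9454… − R$29,900.00 = R$8,013.9454…
Balance at month 10: R$8,013.9454… × (1 + 0.004)^4 = R$8,142.9399…
Penalty: 10 × 1.75% × R$67,944.00 = R$11,890.20
Final settlement = outstanding balance + penalty = R$8,142.9399… + R$11,890.20 = R$20,033.14

R$20,033.14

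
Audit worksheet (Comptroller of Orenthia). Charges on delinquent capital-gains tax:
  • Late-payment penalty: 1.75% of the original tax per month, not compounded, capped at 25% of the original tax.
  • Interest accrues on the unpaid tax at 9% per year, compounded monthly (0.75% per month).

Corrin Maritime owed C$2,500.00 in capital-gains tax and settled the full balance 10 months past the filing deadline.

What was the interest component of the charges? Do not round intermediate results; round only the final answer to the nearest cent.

C$193.96

Interest: C$2,500.00 × ((1 + 0.0075)^10 − 1) = C$2,500.00 × 0.0775825… = C$193.9564…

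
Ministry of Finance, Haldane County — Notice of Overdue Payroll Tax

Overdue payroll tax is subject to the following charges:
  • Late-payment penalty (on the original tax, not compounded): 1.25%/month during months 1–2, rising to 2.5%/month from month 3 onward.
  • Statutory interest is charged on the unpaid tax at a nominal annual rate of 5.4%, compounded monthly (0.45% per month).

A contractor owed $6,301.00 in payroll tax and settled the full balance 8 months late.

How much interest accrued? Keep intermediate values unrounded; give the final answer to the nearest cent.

$230.44

Interest: $6,301.00 × ((1 + 0.0045)^8 − 1) = $6,301.00 × 0.0365721… = $230.4410…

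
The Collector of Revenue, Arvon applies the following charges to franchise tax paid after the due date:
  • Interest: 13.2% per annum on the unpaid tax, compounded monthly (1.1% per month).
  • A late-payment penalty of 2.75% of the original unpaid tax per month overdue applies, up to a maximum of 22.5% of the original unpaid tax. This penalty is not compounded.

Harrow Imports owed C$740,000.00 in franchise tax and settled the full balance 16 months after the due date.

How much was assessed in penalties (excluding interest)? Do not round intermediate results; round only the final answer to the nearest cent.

C$166,500.00

Penalty (uncapped): 16 × 2.75% × C$740,000.00 = C$325,600.00; cap = 22.5% × C$740,000.00 = C$166,500.00 → penalty = C$166,500.00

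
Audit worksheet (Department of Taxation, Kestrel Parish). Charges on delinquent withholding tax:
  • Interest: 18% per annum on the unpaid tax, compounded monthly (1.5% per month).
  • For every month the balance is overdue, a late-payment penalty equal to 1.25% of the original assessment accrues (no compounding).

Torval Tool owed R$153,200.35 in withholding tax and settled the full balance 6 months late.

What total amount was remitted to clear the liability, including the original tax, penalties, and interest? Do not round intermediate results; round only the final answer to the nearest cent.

Late-payment penalty: 6 × 1.25% × R$153,200.35 = R$11,490.03…
Interest: R$153,200.35 × ((1 + 0.015)^6 − 1) = R$153,200.35 × 0.0934433… = R$14,315.5407…
Total = R$153,200.35 + R$11,490.0263… + R$14,315.5407… = R$179,005.92

R$179,005.92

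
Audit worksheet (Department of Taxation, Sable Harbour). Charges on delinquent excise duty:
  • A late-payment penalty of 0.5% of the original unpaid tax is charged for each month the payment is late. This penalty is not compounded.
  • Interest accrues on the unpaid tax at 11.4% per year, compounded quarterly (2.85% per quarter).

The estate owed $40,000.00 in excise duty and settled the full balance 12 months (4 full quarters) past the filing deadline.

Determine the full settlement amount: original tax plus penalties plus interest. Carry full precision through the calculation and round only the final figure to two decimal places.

Late-payment penalty: 12 × 0.5% × $40,000.00 = $2,400.00
Interest: $40,000.00 × ((1 + 0.0285)^4 − 1) = $40,000.00 × 0.1189668… = $4,758.6703…
Total = $40,000.00 + $2,400.0000 + $4,758.6703… = $47,158.67

$47,158.67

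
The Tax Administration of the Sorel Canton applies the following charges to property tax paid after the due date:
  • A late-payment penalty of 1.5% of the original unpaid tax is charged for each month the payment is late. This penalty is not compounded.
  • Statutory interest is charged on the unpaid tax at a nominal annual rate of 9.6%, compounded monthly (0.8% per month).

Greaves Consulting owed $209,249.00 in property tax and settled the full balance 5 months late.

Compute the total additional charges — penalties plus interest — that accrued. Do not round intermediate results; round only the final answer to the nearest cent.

$24,198.63

Late-payment penalty = 1.5% × $209,249.00 × 5 mo = $15,693.68…
Interest: $209,249.00 × ((1 + 0.008)^5 − 1) = $209,249.00 × 0.0406451… = $8,504.9550…
Penalties + interest = $15,693.6750 + $8,504.9550… = $24,198.63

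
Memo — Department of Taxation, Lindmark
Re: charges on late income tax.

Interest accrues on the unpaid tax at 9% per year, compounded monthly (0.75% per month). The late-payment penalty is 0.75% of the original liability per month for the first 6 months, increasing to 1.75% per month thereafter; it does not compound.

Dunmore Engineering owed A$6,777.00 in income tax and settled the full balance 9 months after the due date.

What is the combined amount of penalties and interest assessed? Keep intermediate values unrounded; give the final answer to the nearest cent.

Penalty, months 1–6: 6 × 0.75% × A$6,777.00 = A$304.97…
Penalty, months 7–9: 3 × 1.75% × A$6,777.00 = A$355.79…
Interest: A$6,777.00 × ((1 + 0.0075)^9 − 1) = A$6,777.00 × 0.0695608… = A$471.4138…
Penalties + interest = A$660.7575 + A$471.4138… = A$1,132.17

A$1,132.17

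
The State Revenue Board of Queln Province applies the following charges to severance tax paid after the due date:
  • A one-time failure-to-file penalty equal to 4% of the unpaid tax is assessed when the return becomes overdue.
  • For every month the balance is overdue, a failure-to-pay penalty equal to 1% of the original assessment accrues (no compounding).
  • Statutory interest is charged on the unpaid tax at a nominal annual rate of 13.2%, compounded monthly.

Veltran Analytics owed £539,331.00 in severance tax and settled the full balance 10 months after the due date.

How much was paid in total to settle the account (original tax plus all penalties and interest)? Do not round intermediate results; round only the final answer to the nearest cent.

Failure-to-file penalty: 4% × £539,331.00 = £21,573.24
Failure-to-pay penalty: 10 × 1% × £539,331.00 = £53,933.10
Interest (13.2%/yr ÷ 12 = 1.1%/month): £539,331.00 × ((1 + 0.011)^10 − 1) = £62,350.8896…
Total = £539,331.00 + £75,506.3400 + £62,350.8896… = £677,188.23

£677,188.23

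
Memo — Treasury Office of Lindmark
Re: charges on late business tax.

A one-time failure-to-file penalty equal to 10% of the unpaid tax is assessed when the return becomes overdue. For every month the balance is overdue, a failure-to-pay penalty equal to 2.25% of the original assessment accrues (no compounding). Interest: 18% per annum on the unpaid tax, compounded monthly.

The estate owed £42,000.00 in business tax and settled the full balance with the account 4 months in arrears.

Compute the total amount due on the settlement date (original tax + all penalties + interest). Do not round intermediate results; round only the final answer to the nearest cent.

£52,557.27

Failure-to-file penalty: 10% × £42,000.00 = £4,200.00
Failure-to-pay penalty = 2.25% × £42,000.00 × 4 mo = £3,780.00
Interest (18%/yr ÷ 12 = 1.5%/month): £42,000.00 × ((1 + 0.015)^4 − 1) = £2,577.2691…
Total = £42,000.00 + £7,980.0000 + £2,577.2691… = £52,557.27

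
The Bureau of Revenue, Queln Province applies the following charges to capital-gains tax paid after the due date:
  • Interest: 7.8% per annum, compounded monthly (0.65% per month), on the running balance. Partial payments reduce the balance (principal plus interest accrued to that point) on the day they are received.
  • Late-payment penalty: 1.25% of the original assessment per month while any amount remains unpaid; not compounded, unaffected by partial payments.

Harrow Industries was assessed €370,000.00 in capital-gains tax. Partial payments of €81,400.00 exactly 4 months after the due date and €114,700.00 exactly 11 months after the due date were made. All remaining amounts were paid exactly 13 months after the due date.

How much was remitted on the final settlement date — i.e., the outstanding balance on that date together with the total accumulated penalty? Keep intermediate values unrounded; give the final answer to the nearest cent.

Balance at month 4: €370,000.0000 × (1 + 0.0065)^4 = €379,714.2021…
After €81,400.00 payment: €379,714.2021… − €81,400.00 = €298,314.2021…
Balance at month 11: €298,314.2021… × (1 + 0.0065)^7 = €312,155.0636…
After €114,700.00 payment: €312,155.0636… − €114,700.00 = €197,455.0636…
Balance at month 13: €197,455.0636… × (1 + 0.0065)^2 = €200,030.3220…
Penalty: 13 × 1.25% × €370,000.00 = €60,125.00
Final settlement = outstanding balance + penalty = €200,030.3220… + €60,125.00 = €260,155.32

€260,155.32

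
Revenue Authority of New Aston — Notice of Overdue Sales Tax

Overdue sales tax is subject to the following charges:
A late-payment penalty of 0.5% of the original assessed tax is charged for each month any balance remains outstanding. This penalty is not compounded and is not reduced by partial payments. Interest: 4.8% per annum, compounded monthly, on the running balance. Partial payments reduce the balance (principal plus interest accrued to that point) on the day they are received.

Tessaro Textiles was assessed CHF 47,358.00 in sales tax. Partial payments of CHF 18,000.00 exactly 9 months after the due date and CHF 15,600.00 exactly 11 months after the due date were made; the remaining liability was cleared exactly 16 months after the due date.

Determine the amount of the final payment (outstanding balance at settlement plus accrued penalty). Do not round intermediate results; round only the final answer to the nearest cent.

Monthly rate = 4.8% ÷ 12 = 0.4%
Balance at month 9: CHF 47,358.0000 × (1 + 0.004)^9 = CHF 49,090.4223…
After CHF 18,000.00 payment: CHF 49,090.4223… − CHF 18,000.00 = CHF 31,090.4223…
Balance at month 11: CHF 31,090.4223… × (1 + 0.004)^2 = CHF 31,339.6432…
After CHF 15,600.00 payment: CHF 31,339.6432… − CHF 15,600.00 = CHF 15,739.6432…
Balance at month 16: CHF 15,739.6432… × (1 + 0.004)^5 = CHF 16,056.9645…
Penalty: 16 × 0.5% × CHF 47,358.00 = CHF 3,788.64
Final settlement = outstanding balance + penalty = CHF 16,056.9645… + CHF 3,788.64 = CHF 19,845.60

CHF 19,845.60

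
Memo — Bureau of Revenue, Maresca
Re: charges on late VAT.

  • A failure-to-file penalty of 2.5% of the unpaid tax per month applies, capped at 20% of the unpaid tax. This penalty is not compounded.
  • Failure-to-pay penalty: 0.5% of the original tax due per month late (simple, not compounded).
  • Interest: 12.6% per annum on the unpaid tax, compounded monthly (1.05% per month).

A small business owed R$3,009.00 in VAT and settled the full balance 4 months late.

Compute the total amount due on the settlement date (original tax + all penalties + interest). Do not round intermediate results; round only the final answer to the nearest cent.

R$3,498.46

Failure-to-file: 4 × 2.5% × R$3,009.00 = R$300.90 (under the 20% cap)
Failure-to-pay penalty = 0.5% × R$3,009.00 × 4 mo = R$60.18
Interest: R$3,009.00 × ((1 + 0.0105)^4 − 1) = R$3,009.00 × 0.0426661… = R$128.3824…
Total = R$3,009.00 + R$361.0800 + R$128.3824… = R$3,498.46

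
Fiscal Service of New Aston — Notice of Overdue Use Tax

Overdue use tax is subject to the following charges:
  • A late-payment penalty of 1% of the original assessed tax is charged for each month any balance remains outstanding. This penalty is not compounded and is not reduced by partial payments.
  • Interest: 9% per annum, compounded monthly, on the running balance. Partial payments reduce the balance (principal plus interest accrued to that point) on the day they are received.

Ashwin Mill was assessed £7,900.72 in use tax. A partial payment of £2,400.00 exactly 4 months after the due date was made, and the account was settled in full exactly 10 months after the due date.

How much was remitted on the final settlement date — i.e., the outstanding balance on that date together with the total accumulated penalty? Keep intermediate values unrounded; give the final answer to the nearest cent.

Monthly rate = 9% ÷ 12 = 0.75%
Balance at month 4: £7,900.7200 × (1 + 0.0075)^4 = £8,140.4215…
After £2,400.00 payment: £8,140.4215… − £2,400.00 = £5,740.4215…
Balance at month 10: £5,740.4215… × (1 + 0.0075)^6 = £6,003.6326…
Penalty: 10 × 1% × £7,900.72 = £790.07…
Final settlement = outstanding balance + penalty = £6,003.6326… + £790.07… = £6,793.70

£6,793.70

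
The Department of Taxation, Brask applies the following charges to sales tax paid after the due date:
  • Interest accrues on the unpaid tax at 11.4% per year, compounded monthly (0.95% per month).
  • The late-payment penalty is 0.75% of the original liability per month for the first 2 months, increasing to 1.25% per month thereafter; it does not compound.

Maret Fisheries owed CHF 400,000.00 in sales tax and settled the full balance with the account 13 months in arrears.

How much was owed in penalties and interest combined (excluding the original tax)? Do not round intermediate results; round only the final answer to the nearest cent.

Penalty, months 1–2: 2 × 0.75% × CHF 400,000.00 = CHF 6,000.00
Penalty, months 3–13: 11 × 1.25% × CHF 400,000.00 = CHF 55,000.00
Interest: CHF 400,000.00 × ((1 + 0.0095)^13 − 1) = CHF 400,000.00 × 0.1307906… = CHF 52,316.2535…
Penalties + interest = CHF 61,000.0000 + CHF 52,316.2535… = CHF 113,316.25

CHF 113,316.25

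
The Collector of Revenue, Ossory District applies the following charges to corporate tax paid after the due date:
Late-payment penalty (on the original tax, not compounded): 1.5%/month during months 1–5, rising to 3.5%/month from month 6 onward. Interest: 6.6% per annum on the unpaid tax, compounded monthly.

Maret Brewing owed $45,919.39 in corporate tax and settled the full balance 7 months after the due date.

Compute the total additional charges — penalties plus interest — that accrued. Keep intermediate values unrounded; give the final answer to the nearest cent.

$8,455.65

Penalty, months 1–5: 5 × 1.5% × $45,919.39 = $3,443.95…
Penalty, months 6–7: 2 × 3.5% × $45,919.39 = $3,214.36…
Interest (6.6%/yr ÷ 12 = 0.55%/month): $45,919.39 × ((1 + 0.0055)^7 − 1) = $1,797.3357…
Penalties + interest = $6,658.3116… + $1,797.3357… = $8,455.65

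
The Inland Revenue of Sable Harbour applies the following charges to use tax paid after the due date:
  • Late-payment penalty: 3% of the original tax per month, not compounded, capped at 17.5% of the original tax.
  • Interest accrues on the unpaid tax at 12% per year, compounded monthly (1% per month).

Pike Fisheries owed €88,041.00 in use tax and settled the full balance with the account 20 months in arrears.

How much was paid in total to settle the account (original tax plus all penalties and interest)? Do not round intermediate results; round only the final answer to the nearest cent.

€122,833.93

Penalty (uncapped): 20 × 3% × €88,041.00 = €52,824.60; cap = 17.5% × €88,041.00 = €15,407.18… → penalty = €15,407.18…
Interest: €88,041.00 × ((1 + 0.01)^20 − 1) = €88,041.00 × 0.2201900… = €19,385.7513…
Total = €88,041.00 + €15,407.1750 + €19,385.7513… = €122,833.93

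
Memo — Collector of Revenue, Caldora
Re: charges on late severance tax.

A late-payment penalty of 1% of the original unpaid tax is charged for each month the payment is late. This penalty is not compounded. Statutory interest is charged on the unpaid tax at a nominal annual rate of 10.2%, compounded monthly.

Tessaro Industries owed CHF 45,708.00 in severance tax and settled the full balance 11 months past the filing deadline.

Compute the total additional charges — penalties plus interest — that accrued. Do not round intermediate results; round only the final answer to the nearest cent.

Late-payment penalty: 11 × 1% × CHF 45,708.00 = CHF 5,027.88
Interest (10.2%/yr ÷ 12 = 0.85%/month): CHF 45,708.00 × ((1 + 0.0085)^11 − 1) = CHF 4,460.0415…
Penalties + interest = CHF 5,027.8800 + CHF 4,460.0415… = CHF 9,487.92

CHF 9,487.92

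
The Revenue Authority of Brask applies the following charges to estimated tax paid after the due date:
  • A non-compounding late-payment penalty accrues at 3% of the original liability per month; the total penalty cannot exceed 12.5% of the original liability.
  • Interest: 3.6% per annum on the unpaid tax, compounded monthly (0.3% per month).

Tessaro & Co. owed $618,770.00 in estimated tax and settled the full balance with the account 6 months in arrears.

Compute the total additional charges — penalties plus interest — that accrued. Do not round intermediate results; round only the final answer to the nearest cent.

$88,567.98

Penalty (uncapped): 6 × 3% × $618,770.00 = $111,378.60; cap = 12.5% × $618,770.00 = $77,346.25 → penalty = $77,346.25
Interest: $618,770.00 × ((1 + 0.003)^6 − 1) = $618,770.00 × 0.0181355… = $11,221.7288…
Penalties + interest = $77,346.2500 + $11,221.7288… = $88,567.98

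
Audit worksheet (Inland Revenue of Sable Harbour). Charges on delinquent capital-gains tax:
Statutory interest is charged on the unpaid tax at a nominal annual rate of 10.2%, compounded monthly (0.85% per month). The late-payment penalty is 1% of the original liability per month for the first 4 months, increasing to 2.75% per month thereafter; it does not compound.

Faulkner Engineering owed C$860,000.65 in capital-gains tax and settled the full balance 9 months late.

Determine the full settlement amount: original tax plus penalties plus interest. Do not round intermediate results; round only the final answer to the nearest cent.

Penalty, months 1–4: 4 × 1% × C$860,000.65 = C$34,400.03…
Penalty, months 5–9: 5 × 2.75% × C$860,000.65 = C$118,250.09…
Interest: C$860,000.65 × ((1 + 0.0085)^9 − 1) = C$860,000.65 × 0.0791532… = C$68,071.8463…
Total = C$860,000.65 + C$152,650.1154… + C$68,071.8463… = C$1,080,722.61

C$1,080,722.61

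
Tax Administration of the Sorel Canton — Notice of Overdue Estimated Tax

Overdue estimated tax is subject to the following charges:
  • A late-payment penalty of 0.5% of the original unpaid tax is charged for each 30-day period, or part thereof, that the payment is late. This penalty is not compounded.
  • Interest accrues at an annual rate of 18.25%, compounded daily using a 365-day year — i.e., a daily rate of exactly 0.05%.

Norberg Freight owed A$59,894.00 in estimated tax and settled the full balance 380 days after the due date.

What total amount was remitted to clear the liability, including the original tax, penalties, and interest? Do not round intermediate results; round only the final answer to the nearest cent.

A$76,316.47

Penalty periods: ⌈380/30⌉ = 13; penalty = 13 × 0.5% × A$59,894.00 = A$3,893.11
Interest: A$59,894.00 × ((1 + 0.0005)^380 − 1) = A$59,894.00 × 0.20919218… = A$12,529.3564…
Total = A$59,894.00 + A$3,893.1100 + A$12,529.3564… = A$76,316.47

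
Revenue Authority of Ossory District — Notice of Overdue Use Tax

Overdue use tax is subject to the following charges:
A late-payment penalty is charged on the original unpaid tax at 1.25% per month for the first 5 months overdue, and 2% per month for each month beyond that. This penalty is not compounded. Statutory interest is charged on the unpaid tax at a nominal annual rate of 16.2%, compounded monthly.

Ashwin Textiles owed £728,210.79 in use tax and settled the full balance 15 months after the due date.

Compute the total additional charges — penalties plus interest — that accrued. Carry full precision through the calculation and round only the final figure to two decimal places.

Penalty, months 1–5: 5 × 1.25% × £728,210.79 = £45,513.17…
Penalty, months 6–15: 10 × 2% × £728,210.79 = £145,642.16…
Interest (16.2%/yr ÷ 12 = 1.35%/month): £728,210.79 × ((1 + 0.0135)^15 − 1) = £162,247.1383…
Penalties + interest = £191,155.3324… + £162,247.1383… = £353,402.47

£353,402.47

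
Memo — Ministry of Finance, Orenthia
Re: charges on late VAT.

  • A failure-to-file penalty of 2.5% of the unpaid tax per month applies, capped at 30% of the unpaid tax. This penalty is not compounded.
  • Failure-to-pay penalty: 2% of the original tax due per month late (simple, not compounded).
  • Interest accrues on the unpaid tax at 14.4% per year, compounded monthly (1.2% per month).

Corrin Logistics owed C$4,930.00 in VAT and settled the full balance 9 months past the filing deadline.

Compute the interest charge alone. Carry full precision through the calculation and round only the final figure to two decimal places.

C$558.73

Interest: C$4,930.00 × ((1 + 0.012)^9 − 1) = C$4,930.00 × 0.1133318… = C$558.7258…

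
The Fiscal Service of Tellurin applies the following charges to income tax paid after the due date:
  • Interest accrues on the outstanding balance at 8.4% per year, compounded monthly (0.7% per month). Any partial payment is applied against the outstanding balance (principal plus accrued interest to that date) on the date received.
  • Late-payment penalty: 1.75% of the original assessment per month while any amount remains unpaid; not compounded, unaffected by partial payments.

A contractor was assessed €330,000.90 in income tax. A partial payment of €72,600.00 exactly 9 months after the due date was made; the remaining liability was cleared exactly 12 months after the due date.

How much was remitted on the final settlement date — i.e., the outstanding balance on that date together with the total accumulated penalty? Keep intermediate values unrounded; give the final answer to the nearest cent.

€353,978.39

Balance at month 9: €330,000.9000 × (1 + 0.007)^9 = €351,382.6868…
After €72,600.00 payment: €351,382.6868… − €72,600.00 = €278,782.6868…
Balance at month 12: €278,782.6868… × (1 + 0.007)^3 = €284,678.1999…
Penalty: 12 × 1.75% × €330,000.90 = €69,300.19…
Final settlement = outstanding balance + penalty = €284,678.1999… + €69,300.19… = €353,978.39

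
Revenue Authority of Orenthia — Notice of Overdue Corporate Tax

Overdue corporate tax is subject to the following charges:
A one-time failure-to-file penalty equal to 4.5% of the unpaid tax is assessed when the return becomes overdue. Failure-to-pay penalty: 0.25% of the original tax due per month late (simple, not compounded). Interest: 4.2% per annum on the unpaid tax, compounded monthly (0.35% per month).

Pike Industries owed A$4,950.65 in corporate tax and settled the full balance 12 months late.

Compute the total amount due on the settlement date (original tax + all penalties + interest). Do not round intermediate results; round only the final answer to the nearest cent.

Failure-to-file penalty: 4.5% × A$4,950.65 = A$222.78…
Failure-to-pay penalty = 0.25% × A$4,950.65 × 12 mo = A$148.52…
Interest: A$4,950.65 × ((1 + 0.0035)^12 − 1) = A$4,950.65 × 0.0428180… = A$211.9770…
Total = A$4,950.65 + A$371.2988… + A$211.9770… = A$5,533.93

A$5,533.93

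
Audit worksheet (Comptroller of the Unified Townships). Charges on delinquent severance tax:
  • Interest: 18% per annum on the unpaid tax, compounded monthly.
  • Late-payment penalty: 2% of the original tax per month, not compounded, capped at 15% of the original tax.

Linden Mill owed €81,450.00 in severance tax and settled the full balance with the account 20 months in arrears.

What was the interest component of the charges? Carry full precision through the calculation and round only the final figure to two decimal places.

€28,251.34

Interest (18%/yr ÷ 12 = 1.5%/month): €81,450.00 × ((1 + 0.015)^20 − 1) = €28,251.3403…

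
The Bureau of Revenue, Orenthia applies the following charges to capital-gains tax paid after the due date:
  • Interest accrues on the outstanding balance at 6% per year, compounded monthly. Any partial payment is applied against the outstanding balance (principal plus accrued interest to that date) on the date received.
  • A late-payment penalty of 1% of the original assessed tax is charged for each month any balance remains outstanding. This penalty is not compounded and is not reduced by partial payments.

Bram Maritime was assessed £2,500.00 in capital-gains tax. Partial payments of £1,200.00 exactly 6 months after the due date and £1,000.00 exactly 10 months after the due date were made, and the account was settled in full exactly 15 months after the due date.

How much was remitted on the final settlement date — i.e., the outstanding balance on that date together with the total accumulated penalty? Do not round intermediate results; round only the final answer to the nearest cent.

Monthly rate = 6% ÷ 12 = 0.5%
Balance at month 6: £2,500.0000 × (1 + 0.005)^6 = £2,575.9438…
After £1,200.00 payment: £2,575.9438… − £1,200.00 = £1,375.9438…
Balance at month 10: £1,375.9438… × (1 + 0.005)^4 = £1,403.6697…
After £1,000.00 payment: £1,403.6697… − £1,000.00 = £403.6697…
Balance at month 15: £403.6697… × (1 + 0.005)^5 = £413.8629…
Penalty: 15 × 1% × £2,500.00 = £375.00
Final settlement = outstanding balance + penalty = £413.8629… + £375.00 = £788.86

£788.86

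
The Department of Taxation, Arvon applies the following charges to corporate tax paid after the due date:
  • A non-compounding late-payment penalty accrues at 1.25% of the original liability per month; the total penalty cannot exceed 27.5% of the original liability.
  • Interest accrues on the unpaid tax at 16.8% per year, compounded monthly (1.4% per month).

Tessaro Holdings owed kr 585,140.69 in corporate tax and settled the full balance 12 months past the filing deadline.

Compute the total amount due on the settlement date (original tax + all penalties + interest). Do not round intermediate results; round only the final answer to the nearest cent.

Penalty: 12 × 1.25% × kr 585,140.69 = kr 87,771.10… (below the 27.5% cap of kr 160,913.69…)
Interest: kr 585,140.69 × ((1 + 0.014)^12 − 1) = kr 585,140.69 × 0.1815591… = kr 106,237.6340…
Total = kr 585,140.69 + kr 87,771.1035 + kr 106,237.6340… = kr 779,149.43

kr 779,149.43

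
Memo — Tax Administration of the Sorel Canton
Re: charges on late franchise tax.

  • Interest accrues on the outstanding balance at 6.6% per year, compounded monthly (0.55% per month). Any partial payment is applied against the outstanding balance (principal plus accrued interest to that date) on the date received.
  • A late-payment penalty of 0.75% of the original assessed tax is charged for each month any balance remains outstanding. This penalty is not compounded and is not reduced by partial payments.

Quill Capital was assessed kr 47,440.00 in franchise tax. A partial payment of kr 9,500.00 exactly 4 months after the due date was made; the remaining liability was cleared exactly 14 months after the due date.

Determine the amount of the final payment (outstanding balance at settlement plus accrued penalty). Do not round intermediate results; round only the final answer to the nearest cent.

kr 46,171.96

Balance at month 4: kr 47,440.0000 × (1 + 0.0055)^4 = kr 48,492.3220…
After kr 9,500.00 payment: kr 48,492.3220… − kr 9,500.00 = kr 38,992.3220…
Balance at month 14: kr 38,992.3220… × (1 + 0.0055)^10 = kr 41,190.7640…
Penalty: 14 × 0.75% × kr 47,440.00 = kr 4,981.20
Final settlement = outstanding balance + penalty = kr 41,190.7640… + kr 4,981.20 = kr 46,171.96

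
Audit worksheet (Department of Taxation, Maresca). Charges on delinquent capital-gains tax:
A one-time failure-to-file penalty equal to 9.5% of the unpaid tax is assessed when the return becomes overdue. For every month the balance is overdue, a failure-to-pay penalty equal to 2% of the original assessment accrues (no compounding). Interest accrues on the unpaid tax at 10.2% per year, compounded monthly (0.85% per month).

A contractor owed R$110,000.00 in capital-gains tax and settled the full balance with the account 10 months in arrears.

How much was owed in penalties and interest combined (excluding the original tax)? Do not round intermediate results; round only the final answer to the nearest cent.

Failure-to-file penalty: 9.5% × R$110,000.00 = R$10,450.00
Failure-to-pay penalty: 10 × 2% × R$110,000.00 = R$22,000.00
Interest: R$110,000.00 × ((1 + 0.0085)^10 − 1) = R$110,000.00 × 0.0883261… = R$9,715.8658…
Penalties + interest = R$32,450.0000 + R$9,715.8658… = R$42,165.87

R$42,165.87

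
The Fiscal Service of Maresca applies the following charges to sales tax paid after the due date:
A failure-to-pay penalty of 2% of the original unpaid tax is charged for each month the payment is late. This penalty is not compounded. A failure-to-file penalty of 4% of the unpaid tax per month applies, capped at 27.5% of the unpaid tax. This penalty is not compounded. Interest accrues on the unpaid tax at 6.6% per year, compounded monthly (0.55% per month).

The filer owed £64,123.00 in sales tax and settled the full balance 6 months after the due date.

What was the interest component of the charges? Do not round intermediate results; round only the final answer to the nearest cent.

Interest: £64,123.00 × ((1 + 0.0055)^6 − 1) = £64,123.00 × 0.0334571… = £2,145.3691…

£2,145.37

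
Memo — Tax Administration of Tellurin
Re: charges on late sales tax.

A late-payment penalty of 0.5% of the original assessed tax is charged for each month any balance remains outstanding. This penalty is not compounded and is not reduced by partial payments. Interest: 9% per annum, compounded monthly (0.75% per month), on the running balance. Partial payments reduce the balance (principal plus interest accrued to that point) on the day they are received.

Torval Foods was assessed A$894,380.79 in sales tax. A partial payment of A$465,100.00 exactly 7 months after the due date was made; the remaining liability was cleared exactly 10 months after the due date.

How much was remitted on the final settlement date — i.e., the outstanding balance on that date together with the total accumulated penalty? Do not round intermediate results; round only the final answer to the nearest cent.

A$532,844.74

Balance at month 7: A$894,380.7900 × (1 + 0.0075)^7 = A$942,405.5744…
After A$465,100.00 payment: A$942,405.5744… − A$465,100.00 = A$477,305.5744…
Balance at month 10: A$477,305.5744… × (1 + 0.0075)^3 = A$488,125.6965…
Penalty: 10 × 0.5% × A$894,380.79 = A$44,719.04…
Final settlement = outstanding balance + penalty = A$488,125.6965… + A$44,719.04… = A$532,844.74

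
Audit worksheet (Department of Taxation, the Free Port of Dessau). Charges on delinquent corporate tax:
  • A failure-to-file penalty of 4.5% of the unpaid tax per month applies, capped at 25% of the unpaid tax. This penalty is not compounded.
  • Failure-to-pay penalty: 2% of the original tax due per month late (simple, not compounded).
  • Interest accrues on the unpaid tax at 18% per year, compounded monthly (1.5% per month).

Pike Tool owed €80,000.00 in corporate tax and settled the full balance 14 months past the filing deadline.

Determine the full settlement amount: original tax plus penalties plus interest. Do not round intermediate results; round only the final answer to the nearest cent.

Failure-to-file: 14 × 4.5% × €80,000.00 = €50,400.00, capped at 25% × €80,000.00 = €20,000.00
Failure-to-pay penalty = 2% × €80,000.00 × 14 mo = €22,400.00
Interest: €80,000.00 × ((1 + 0.015)^14 − 1) = €80,000.00 × 0.2317557… = €18,540.4585…
Total = €80,000.00 + €42,400.0000 + €18,540.4585… = €140,940.46

€140,940.46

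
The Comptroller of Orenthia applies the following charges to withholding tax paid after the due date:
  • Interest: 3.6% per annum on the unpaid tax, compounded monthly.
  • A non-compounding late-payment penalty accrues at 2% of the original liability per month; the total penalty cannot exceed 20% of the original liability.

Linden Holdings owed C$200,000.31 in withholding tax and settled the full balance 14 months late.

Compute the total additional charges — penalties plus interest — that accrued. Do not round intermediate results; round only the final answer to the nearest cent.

Penalty (uncapped): 14 × 2% × C$200,000.31 = C$56,000.09…; cap = 20% × C$200,000.31 = C$40,000.06… → penalty = C$40,000.06…
Interest (3.6%/yr ÷ 12 = 0.3%/month): C$200,000.31 × ((1 + 0.003)^14 − 1) = C$8,565.7952…
Penalties + interest = C$40,000.0620 + C$8,565.7952… = C$48,565.86

C$48,565.86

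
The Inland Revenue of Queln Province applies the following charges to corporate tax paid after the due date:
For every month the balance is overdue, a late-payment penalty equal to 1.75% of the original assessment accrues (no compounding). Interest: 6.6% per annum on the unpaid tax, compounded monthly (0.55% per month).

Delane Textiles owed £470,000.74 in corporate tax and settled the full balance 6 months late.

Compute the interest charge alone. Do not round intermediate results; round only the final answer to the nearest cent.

Interest: £470,000.74 × ((1 + 0.0055)^6 − 1) = £470,000.74 × 0.0334571… = £15,724.8576…

£15,724.86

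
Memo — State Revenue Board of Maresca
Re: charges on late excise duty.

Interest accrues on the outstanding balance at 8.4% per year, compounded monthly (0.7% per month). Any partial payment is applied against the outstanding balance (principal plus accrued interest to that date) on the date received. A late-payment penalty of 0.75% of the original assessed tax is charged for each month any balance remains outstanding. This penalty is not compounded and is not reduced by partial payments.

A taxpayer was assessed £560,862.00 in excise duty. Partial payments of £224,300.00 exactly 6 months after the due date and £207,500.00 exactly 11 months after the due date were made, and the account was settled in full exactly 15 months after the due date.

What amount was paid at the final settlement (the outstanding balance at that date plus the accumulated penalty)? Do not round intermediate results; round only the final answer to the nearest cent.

£233,620.13

Balance at month 6: £560,862.0000 × (1 + 0.007)^6 = £584,834.3053…
After £224,300.00 payment: £584,834.3053… − £224,300.00 = £360,534.3053…
Balance at month 11: £360,534.3053… × (1 + 0.007)^5 = £373,330.9088…
After £207,500.00 payment: £373,330.9088… − £207,500.00 = £165,830.9088…
Balance at month 15: £165,830.9088… × (1 + 0.007)^4 = £170,523.1565…
Penalty: 15 × 0.75% × £560,862.00 = £63,096.98…
Final settlement = outstanding balance + penalty = £170,523.1565… + £63,096.98… = £233,620.13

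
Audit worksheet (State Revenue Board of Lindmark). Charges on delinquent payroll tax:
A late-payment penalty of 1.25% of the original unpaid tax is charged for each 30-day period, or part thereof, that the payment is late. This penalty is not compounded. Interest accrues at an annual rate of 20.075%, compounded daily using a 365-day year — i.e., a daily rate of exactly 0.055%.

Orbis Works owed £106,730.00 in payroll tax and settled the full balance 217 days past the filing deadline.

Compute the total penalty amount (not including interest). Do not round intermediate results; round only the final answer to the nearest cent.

£10,673.00

Penalty periods: ⌈217/30⌉ = 8; penalty = 8 × 1.25% × £106,730.00 = £10,673.00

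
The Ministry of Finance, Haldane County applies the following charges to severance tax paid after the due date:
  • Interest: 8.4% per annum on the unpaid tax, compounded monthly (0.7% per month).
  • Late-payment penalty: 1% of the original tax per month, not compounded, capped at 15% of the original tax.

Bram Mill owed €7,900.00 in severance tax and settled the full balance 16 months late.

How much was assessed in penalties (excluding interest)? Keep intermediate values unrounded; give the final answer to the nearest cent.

€1,185.00

Penalty (uncapped): 16 × 1% × €7,900.00 = €1,264.00; cap = 15% × €7,900.00 = €1,185.00 → penalty = €1,185.00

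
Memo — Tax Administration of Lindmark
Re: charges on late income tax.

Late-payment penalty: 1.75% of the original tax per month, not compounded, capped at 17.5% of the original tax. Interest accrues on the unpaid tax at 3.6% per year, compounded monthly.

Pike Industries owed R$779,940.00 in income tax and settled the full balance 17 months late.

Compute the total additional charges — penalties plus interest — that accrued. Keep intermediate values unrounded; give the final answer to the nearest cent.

Penalty (uncapped): 17 × 1.75% × R$779,940.00 = R$232,032.15; cap = 17.5% × R$779,940.00 = R$136,489.50 → penalty = R$136,489.50
Interest (3.6%/yr ÷ 12 = 0.3%/month): R$779,940.00 × ((1 + 0.003)^17 − 1) = R$40,746.0578…
Penalties + interest = R$136,489.5000 + R$40,746.0578… = R$177,235.56

R$177,235.56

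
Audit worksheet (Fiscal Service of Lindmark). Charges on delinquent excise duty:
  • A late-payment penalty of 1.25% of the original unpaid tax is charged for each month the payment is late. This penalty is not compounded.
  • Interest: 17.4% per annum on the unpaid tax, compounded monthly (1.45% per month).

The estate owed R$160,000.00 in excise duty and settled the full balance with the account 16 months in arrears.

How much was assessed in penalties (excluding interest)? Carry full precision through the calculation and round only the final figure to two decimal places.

Late-payment penalty: 16 × 1.25% × R$160,000.00 = R$32,000.00

R$32,000.00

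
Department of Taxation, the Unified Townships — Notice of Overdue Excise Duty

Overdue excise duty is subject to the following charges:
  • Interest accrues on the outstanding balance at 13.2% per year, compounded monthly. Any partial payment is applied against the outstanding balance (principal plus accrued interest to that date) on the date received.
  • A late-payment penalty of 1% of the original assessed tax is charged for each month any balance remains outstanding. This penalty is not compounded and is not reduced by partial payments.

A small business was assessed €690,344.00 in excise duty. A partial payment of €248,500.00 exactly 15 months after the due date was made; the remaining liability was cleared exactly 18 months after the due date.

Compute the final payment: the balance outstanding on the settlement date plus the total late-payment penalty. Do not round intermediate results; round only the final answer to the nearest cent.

Monthly rate = 13.2% ÷ 12 = 1.1%
Balance at month 15: €690,344.0000 × (1 + 0.011)^15 = €813,453.7929…
After €248,500.00 payment: €813,453.7929… − €248,500.00 = €564,953.7929…
Balance at month 18: €564,953.7929… × (1 + 0.011)^3 = €583,803.0982…
Penalty: 18 × 1% × €690,344.00 = €124,261.92
Final settlement = outstanding balance + penalty = €583,803.0982… + €124,261.92 = €708,065.02

€708,065.02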